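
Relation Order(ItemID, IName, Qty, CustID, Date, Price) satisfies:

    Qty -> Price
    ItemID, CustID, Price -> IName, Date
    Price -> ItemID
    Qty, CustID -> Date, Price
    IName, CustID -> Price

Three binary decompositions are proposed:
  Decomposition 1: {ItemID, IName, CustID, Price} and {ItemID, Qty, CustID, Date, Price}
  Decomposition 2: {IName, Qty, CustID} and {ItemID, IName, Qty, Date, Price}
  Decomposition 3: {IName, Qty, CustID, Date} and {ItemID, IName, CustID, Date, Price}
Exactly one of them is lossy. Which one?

Decomposition 1: common = {ItemID, CustID, Price}, closure = {ItemID, IName, CustID, Date, Price} → lossless.
Decomposition 2: common = {IName, Qty}, closure = {ItemID, IName, Qty, Price} → lossy.
Decomposition 3: common = {IName, CustID, Date}, closure = {ItemID, IName, CustID, Date, Price} → lossless.

Decomposition 2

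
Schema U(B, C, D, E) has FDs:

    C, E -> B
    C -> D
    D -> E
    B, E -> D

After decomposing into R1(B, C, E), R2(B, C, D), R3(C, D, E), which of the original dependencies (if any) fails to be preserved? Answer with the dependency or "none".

Check B, E → D: no single fragment contains all of {B, D, E}, and the restricted closure of {B, E} across the fragments never reaches {D}.
C, E → B is preserved.
C → D is preserved.
D → E is preserved.

B, E -> D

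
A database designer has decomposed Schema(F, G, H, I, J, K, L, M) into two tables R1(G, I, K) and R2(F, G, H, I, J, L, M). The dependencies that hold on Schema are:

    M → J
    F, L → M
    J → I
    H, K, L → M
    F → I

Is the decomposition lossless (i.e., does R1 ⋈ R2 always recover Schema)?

No

Common attributes: R1 ∩ R2 = {G, I}.
No dependency enlarges {G, I}, so (G, I)⁺ = {G, I}.
The closure contains neither all of R1 = {G, I, K} nor all of R2 = {F, G, H, I, J, L, M}, so the common attributes are not a superkey of either fragment. The join is lossy.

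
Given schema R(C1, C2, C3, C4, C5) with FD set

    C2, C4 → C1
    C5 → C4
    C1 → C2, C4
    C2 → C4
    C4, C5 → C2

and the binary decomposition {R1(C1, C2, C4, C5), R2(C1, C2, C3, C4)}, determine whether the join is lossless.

Common attributes: R1 ∩ R2 = {C1, C2, C4}.
No dependency enlarges {C1, C2, C4}, so (C1, C2, C4)⁺ = {C1, C2, C4}.
The closure contains neither all of R1 = {C1, C2, C4, C5} nor all of R2 = {C1, C2, C3, C4}, so the common attributes are not a superkey of either fragment. The join is lossy.

No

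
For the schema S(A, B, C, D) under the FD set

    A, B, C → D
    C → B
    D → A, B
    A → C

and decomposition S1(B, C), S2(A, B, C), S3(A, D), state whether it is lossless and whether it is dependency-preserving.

lossless and dependency-preserving

Lossless test (chase): Rows 2 and 3 agree on A; apply A→C and equate their C entries. Rows 1 and 3 agree on C; apply C→B and equate their B entries. Rows 2 and 3 agree on A, B, C; apply A, B, C→D and equate their D entries. Row 2 is now all distinguished symbols — the join is lossless.
Dependency preservation: A, B, C → D; D → A, B are not contained in any single fragment, but the restricted closure of each left-hand side across the fragments still reaches the right-hand side; the remaining FDs each lie inside some fragment. All dependencies are preserved.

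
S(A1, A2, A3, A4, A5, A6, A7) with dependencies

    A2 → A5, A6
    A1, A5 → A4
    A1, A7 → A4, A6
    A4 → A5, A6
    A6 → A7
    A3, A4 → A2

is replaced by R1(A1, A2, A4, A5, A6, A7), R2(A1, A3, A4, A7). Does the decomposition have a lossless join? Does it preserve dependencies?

lossy and not dependency-preserving

Lossless test: (A1, A4, A7)⁺ = {A1, A4, A5, A6, A7}, which is a superkey of neither fragment — lossy.
Dependency preservation: the restricted closure of {A3, A4} across the fragments never reaches {A2}, so A3, A4 → A2 cannot be enforced without a join — not preserved.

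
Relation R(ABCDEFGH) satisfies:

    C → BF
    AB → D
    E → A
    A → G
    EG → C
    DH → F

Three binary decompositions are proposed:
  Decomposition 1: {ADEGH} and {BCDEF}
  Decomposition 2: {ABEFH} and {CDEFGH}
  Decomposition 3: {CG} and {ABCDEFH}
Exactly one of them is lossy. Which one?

Decomposition 3

Decomposition 1: common = {DE}, closure = {ABCDEFG} → lossless.
Decomposition 2: common = {EFH}, closure = {ABCDEFGH} → lossless.
Decomposition 3: common = {C}, closure = {BCF} → lossy.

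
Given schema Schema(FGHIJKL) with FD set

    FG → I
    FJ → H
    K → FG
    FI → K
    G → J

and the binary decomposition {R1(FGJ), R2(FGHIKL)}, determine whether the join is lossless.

Common attributes: R1 ∩ R2 = {FG}.
Closure of {FG}: FG → I applies, adding I; FI → K applies, adding K; G → J applies, adding J; FJ → H applies, adding H. So (FG)⁺ = {FGHIJK}.
This closure contains every attribute of R1, so R1 ∩ R2 → R1. The join is lossless.

Yes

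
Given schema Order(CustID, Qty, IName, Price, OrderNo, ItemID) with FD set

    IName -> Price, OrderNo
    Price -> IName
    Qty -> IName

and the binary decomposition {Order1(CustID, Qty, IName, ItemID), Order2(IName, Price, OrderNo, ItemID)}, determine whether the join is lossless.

Common attributes: Order1 ∩ Order2 = {IName, ItemID}.
Closure of {IName, ItemID}: IName → Price, OrderNo applies, adding Price, OrderNo. So (IName, ItemID)⁺ = {IName, Price, OrderNo, ItemID}.
This closure contains every attribute of Order2, so Order1 ∩ Order2 → Order2. The join is lossless.

Yes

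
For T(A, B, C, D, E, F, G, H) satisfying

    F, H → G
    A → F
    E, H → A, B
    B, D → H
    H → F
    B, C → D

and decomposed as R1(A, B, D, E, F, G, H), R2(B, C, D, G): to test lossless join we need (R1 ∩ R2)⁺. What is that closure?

R1 ∩ R2 = {B, D, G}.
B, D → H applies, adding H
H → F applies, adding F
Closure: {B, D, F, G, H}.

B, D, F, G, H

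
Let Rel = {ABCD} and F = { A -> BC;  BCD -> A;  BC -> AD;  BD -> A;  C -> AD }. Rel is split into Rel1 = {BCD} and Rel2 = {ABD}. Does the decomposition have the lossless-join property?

Common attributes: Rel1 ∩ Rel2 = {BD}.
Closure of {BD}: BD → A applies, adding A; A → BC applies, adding C. So (BD)⁺ = {ABCD}.
This closure contains every attribute of Rel1, so Rel1 ∩ Rel2 → Rel1. The join is lossless.

Yes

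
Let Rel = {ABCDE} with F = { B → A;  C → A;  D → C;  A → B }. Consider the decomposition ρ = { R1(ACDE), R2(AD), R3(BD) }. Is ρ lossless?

Chase test. Columns are ABCDE; row i has aⱼ where attribute j ∈ Ri, else bᵢⱼ.
Initial tableau (one row per fragment):
  row 1: a1 b12 a3 a4 a5
  row 2: a1 b22 b23 a4 b25
  row 3: b31 a2 b33 a4 b35
Rows 1 and 2 agree on D; apply D→C and equate their C entries.
Rows 1 and 3 agree on D; apply D→C and equate their C entries.
Rows 1 and 2 agree on A; apply A→B and equate their B entries.
Rows 1 and 3 agree on C; apply C→A and equate their A entries.
Rows 1 and 3 agree on A; apply A→B and equate their B entries.
Row 1 is now all distinguished symbols — the join is lossless.

Yes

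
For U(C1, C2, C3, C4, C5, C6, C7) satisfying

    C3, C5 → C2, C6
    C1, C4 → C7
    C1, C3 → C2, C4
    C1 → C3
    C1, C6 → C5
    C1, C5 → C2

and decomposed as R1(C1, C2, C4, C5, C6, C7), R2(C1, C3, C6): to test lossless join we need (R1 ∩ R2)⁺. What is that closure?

C1, C2, C3, C4, C5, C6, C7

R1 ∩ R2 = {C1, C6}.
C1 → C3 applies, adding C3
C1, C6 → C5 applies, adding C5
C1, C5 → C2 applies, adding C2
C1, C3 → C2, C4 applies, adding C4
C1, C4 → C7 applies, adding C7
Closure: {C1, C2, C3, C4, C5, C6, C7}.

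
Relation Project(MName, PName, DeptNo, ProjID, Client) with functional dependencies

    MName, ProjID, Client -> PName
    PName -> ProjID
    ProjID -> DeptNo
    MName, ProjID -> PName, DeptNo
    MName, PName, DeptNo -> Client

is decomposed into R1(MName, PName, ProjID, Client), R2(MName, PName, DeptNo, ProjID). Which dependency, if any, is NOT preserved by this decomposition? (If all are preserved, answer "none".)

MName, ProjID, Client → PName lies within R1.
PName → ProjID lies within R1.
ProjID → DeptNo lies within R2.
MName, ProjID → PName, DeptNo lies within R2.
MName, PName, DeptNo → Client: restricted closure across fragments reaches Client.
Every dependency is enforceable on the fragments, so the decomposition is dependency-preserving.

none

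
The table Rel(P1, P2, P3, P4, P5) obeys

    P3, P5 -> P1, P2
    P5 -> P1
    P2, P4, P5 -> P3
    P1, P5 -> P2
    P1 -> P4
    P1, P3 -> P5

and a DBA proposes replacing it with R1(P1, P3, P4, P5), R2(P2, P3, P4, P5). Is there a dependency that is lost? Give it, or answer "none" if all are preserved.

P3, P5 → P1, P2: restricted closure across fragments reaches P1, P2.
P5 → P1 lies within R1.
P2, P4, P5 → P3 lies within R2.
P1, P5 → P2: restricted closure across fragments reaches P2.
P1 → P4 lies within R1.
P1, P3 → P5 lies within R1.
Every dependency is enforceable on the fragments, so the decomposition is dependency-preserving.

none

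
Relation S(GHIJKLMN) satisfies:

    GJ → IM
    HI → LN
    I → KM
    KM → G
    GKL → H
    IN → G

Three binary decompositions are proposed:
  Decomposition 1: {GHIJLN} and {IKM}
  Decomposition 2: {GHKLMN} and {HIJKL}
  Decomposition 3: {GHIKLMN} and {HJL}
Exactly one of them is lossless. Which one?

Decomposition 1: common = {I}, closure = {GIKM} → lossless.
Decomposition 2: common = {HKL}, closure = {HKL} → lossy.
Decomposition 3: common = {HL}, closure = {HL} → lossy.

Decomposition 1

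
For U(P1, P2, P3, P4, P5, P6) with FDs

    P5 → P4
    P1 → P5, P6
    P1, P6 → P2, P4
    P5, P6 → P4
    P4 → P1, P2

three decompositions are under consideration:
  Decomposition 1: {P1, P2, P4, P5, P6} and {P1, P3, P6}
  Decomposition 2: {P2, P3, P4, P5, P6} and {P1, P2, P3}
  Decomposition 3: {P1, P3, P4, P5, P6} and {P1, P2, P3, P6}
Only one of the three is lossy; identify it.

Decomposition 1: common = {P1, P6}, closure = {P1, P2, P4, P5, P6} → lossless.
Decomposition 2: common = {P2, P3}, closure = {P2, P3} → lossy.
Decomposition 3: common = {P1, P3, P6}, closure = {P1, P2, P3, P4, P5, P6} → lossless.

Decomposition 2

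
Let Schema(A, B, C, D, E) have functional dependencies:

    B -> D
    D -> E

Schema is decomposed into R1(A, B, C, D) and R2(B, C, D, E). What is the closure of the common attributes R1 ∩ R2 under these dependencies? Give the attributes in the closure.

B, C, D, E

R1 ∩ R2 = {B, C, D}.
D → E applies, adding E
Closure: {B, C, D, E}.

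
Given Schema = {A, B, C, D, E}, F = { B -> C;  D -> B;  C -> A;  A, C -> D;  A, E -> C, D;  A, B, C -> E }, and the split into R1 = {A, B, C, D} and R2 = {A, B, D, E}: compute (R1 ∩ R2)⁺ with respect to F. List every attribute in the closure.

R1 ∩ R2 = {A, B, D}.
B → C applies, adding C
A, B, C → E applies, adding E
Closure: {A, B, C, D, E}.

A, B, C, D, E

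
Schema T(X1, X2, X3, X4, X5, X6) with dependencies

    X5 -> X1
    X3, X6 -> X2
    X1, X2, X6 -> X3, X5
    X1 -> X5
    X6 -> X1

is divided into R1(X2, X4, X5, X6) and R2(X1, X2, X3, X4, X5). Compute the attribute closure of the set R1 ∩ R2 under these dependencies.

R1 ∩ R2 = {X2, X4, X5}.
X5 → X1 applies, adding X1
Closure: {X1, X2, X4, X5}.

X1, X2, X4, X5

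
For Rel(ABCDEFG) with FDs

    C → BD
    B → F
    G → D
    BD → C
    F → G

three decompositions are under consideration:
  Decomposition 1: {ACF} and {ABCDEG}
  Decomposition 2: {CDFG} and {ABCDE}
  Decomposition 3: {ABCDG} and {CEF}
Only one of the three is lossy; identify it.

Decomposition 3

Decomposition 1: common = {AC}, closure = {ABCDFG} → lossless.
Decomposition 2: common = {CD}, closure = {BCDFG} → lossless.
Decomposition 3: common = {C}, closure = {BCDFG} → lossy.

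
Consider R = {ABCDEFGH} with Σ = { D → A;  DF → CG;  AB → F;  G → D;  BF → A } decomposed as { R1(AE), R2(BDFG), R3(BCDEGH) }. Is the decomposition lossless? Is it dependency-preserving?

Lossless test (chase): Rows 2 and 3 agree on D; apply D→A and equate their A entries. Rows 2 and 3 agree on AB; apply AB→F and equate their F entries. Rows 2 and 3 agree on DF; apply DF→CG and equate their CG entries. No row becomes fully distinguished — the join is lossy.
Dependency preservation: the restricted closure of {D} across the fragments never reaches {A}, so D → A cannot be enforced without a join — not preserved.

lossy and not dependency-preserving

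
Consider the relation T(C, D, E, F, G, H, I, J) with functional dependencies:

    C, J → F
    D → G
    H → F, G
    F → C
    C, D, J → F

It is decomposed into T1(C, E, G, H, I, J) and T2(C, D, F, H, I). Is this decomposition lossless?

Common attributes: T1 ∩ T2 = {C, H, I}.
Closure of {C, H, I}: H → F, G applies, adding F, G. So (C, H, I)⁺ = {C, F, G, H, I}.
The closure contains neither all of T1 = {C, E, G, H, I, J} nor all of T2 = {C, D, F, H, I}, so the common attributes are not a superkey of either fragment. The join is lossy.

No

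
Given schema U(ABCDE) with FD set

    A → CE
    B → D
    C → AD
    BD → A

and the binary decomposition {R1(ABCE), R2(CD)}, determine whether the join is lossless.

Common attributes: R1 ∩ R2 = {C}.
Closure of {C}: C → AD applies, adding AD; A → CE applies, adding E. So (C)⁺ = {ACDE}.
This closure contains every attribute of R2, so R1 ∩ R2 → R2. The join is lossless.

Yes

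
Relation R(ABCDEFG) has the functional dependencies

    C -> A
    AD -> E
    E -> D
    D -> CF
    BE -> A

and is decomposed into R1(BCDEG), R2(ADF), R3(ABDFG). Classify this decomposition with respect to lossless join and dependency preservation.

Lossless test (chase): Rows 2 and 3 agree on AD; apply AD→E and equate their E entries. Rows 1 and 2 agree on D; apply D→CF and equate their CF entries. Rows 1 and 3 agree on D; apply D→CF and equate their CF entries. Rows 1 and 2 agree on C; apply C→A and equate their A entries. Rows 1 and 2 agree on AD; apply AD→E and equate their E entries. Row 1 is now all distinguished symbols — the join is lossless.
Dependency preservation: the restricted closure of {C} across the fragments never reaches {A}, so C → A cannot be enforced without a join — not preserved.

lossless but not dependency-preserving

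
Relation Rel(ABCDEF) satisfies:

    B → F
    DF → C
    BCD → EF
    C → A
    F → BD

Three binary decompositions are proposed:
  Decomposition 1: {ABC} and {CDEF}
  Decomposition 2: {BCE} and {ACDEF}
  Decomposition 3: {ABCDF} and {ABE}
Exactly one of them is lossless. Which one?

Decomposition 1: common = {C}, closure = {AC} → lossy.
Decomposition 2: common = {CE}, closure = {ACE} → lossy.
Decomposition 3: common = {AB}, closure = {ABCDEF} → lossless.

Decomposition 3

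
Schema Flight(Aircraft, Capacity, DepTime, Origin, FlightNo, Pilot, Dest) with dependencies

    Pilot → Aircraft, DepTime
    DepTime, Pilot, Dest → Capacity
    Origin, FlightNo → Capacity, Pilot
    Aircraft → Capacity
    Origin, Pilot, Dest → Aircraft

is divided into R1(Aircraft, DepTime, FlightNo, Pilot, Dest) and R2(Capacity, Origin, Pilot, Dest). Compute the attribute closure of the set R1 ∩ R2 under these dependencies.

Aircraft, Capacity, DepTime, Pilot, Dest

R1 ∩ R2 = {Pilot, Dest}.
Pilot → Aircraft, DepTime applies, adding Aircraft, DepTime
DepTime, Pilot, Dest → Capacity applies, adding Capacity
Closure: {Aircraft, Capacity, DepTime, Pilot, Dest}.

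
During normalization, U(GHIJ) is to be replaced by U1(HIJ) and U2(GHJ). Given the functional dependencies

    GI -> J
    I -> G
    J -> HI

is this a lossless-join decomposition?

Common attributes: U1 ∩ U2 = {HJ}.
Closure of {HJ}: J → HI applies, adding I; I → G applies, adding G. So (HJ)⁺ = {GHIJ}.
This closure contains every attribute of U1, so U1 ∩ U2 → U1. The join is lossless.

Yes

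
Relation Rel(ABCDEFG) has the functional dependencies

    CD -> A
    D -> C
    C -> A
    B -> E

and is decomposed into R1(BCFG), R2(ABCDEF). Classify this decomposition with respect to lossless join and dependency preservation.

lossy but dependency-preserving

Lossless test: (BCF)⁺ = {ABCEF}, which is a superkey of neither fragment — lossy.
Dependency preservation: every FD's attributes lie within a single fragment, so each can be enforced locally — preserved.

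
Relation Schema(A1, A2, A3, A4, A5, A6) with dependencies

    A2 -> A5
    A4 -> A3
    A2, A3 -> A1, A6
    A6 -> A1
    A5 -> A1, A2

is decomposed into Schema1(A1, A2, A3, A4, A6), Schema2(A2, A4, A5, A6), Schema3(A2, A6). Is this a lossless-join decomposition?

Yes

Chase test. Columns are A1, A2, A3, A4, A5, A6; row i has aⱼ where attribute j ∈ Schemai, else bᵢⱼ.
Initial tableau (one row per fragment):
  row 1: a1 a2 a3 a4 b15 a6
  row 2: b21 a2 b23 a4 a5 a6
  row 3: b31 a2 b33 b34 b35 a6
Rows 1 and 2 agree on A2; apply A2→A5 and equate their A5 entries.
Rows 1 and 3 agree on A2; apply A2→A5 and equate their A5 entries.
Rows 1 and 2 agree on A4; apply A4→A3 and equate their A3 entries.
Rows 1 and 2 agree on A2, A3; apply A2, A3→A1, A6 and equate their A1, A6 entries.
Rows 1 and 3 agree on A6; apply A6→A1 and equate their A1 entries.
Row 1 is now all distinguished symbols — the join is lossless.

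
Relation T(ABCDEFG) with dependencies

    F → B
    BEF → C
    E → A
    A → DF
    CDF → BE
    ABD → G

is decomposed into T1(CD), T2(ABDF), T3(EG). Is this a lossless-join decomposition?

Chase test. Columns are ABCDEFG; row i has aⱼ where attribute j ∈ Ti, else bᵢⱼ.
Initial tableau (one row per fragment):
  row 1: b11 b12 a3 a4 b15 b16 b17
  row 2: a1 a2 b23 a4 b25 a6 b27
  row 3: b31 b32 b33 b34 a5 b36 a7
No row becomes fully distinguished — the join is lossy.

No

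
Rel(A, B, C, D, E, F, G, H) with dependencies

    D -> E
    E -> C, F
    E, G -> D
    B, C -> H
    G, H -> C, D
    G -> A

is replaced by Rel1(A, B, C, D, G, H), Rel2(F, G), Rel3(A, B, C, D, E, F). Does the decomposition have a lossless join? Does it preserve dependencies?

Lossless test (chase): Rows 1 and 3 agree on D; apply D→E and equate their E entries. Rows 1 and 3 agree on E; apply E→C, F and equate their C, F entries. Rows 1 and 3 agree on B, C; apply B, C→H and equate their H entries. Rows 1 and 2 agree on G; apply G→A and equate their A entries. Row 1 is now all distinguished symbols — the join is lossless.
Dependency preservation: the restricted closure of {E, G} across the fragments never reaches {D}, so E, G → D cannot be enforced without a join — not preserved.

lossless but not dependency-preserving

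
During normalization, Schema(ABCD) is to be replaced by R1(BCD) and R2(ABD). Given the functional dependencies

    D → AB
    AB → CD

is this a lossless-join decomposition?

Common attributes: R1 ∩ R2 = {BD}.
Closure of {BD}: D → AB applies, adding A; AB → CD applies, adding C. So (BD)⁺ = {ABCD}.
This closure contains every attribute of R1, so R1 ∩ R2 → R1. The join is lossless.

Yes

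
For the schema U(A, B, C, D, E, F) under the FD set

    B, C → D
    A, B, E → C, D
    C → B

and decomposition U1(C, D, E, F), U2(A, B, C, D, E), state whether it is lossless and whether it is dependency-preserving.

Lossless test: (C, D, E)⁺ = {B, C, D, E}, which is a superkey of neither fragment — lossy.
Dependency preservation: every FD's attributes lie within a single fragment, so each can be enforced locally — preserved.

lossy but dependency-preserving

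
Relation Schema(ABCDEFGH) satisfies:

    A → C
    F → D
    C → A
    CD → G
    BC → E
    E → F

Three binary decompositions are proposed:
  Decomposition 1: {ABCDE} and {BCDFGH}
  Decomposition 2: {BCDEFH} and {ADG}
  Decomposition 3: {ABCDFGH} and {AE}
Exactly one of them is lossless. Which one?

Decomposition 1

Decomposition 1: common = {BCD}, closure = {ABCDEFG} → lossless.
Decomposition 2: common = {D}, closure = {D} → lossy.
Decomposition 3: common = {A}, closure = {AC} → lossy.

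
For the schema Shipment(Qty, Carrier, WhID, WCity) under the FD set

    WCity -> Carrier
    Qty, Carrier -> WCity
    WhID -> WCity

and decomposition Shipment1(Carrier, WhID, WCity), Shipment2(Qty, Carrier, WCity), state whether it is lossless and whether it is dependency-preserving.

Lossless test: (Carrier, WCity)⁺ = {Carrier, WCity}, which is a superkey of neither fragment — lossy.
Dependency preservation: every FD's attributes lie within a single fragment, so each can be enforced locally — preserved.

lossy but dependency-preserving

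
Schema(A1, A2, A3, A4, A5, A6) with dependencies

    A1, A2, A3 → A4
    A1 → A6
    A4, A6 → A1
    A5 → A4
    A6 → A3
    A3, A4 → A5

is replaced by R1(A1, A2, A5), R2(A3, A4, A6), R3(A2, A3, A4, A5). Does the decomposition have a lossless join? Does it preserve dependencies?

lossy and not dependency-preserving

Lossless test (chase): Rows 1 and 3 agree on A5; apply A5→A4 and equate their A4 entries. Rows 2 and 3 agree on A3, A4; apply A3, A4→A5 and equate their A5 entries. No row becomes fully distinguished — the join is lossy.
Dependency preservation: the restricted closure of {A1} across the fragments never reaches {A6}, so A1 → A6 cannot be enforced without a join — not preserved.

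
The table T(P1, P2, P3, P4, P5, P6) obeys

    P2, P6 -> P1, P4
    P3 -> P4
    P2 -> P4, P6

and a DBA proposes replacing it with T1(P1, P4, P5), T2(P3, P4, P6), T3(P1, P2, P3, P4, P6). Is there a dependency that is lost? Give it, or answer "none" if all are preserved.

none

P2, P6 → P1, P4 lies within T3.
P3 → P4 lies within T2.
P2 → P4, P6 lies within T3.
Every dependency is enforceable on the fragments, so the decomposition is dependency-preserving.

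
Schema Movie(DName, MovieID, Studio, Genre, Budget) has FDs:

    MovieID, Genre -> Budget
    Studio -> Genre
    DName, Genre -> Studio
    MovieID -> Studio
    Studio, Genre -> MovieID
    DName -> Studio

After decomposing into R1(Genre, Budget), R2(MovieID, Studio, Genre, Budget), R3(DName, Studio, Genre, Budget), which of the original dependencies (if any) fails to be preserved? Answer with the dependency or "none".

MovieID, Genre → Budget lies within R2.
Studio → Genre lies within R2.
DName, Genre → Studio lies within R3.
MovieID → Studio lies within R2.
Studio, Genre → MovieID lies within R2.
DName → Studio lies within R3.
Every dependency is enforceable on the fragments, so the decomposition is dependency-preserving.

none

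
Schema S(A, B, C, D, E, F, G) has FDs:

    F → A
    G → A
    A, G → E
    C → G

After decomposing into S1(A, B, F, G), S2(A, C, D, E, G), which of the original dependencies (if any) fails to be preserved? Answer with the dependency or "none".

none

F → A lies within S1.
G → A lies within S1.
A, G → E lies within S2.
C → G lies within S2.
Every dependency is enforceable on the fragments, so the decomposition is dependency-preserving.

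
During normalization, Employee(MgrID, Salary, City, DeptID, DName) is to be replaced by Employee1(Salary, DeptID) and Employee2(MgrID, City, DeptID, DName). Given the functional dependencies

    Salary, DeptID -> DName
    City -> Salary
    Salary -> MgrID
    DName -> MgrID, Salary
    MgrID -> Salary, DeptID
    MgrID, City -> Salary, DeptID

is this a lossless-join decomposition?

No

Common attributes: Employee1 ∩ Employee2 = {DeptID}.
No dependency enlarges {DeptID}, so (DeptID)⁺ = {DeptID}.
The closure contains neither all of Employee1 = {Salary, DeptID} nor all of Employee2 = {MgrID, City, DeptID, DName}, so the common attributes are not a superkey of either fragment. The join is lossy.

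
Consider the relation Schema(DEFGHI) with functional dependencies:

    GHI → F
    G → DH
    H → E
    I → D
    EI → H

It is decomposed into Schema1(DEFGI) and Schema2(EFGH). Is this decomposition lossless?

Yes

Common attributes: Schema1 ∩ Schema2 = {EFG}.
Closure of {EFG}: G → DH applies, adding DH. So (EFG)⁺ = {DEFGH}.
This closure contains every attribute of Schema2, so Schema1 ∩ Schema2 → Schema2. The join is lossless.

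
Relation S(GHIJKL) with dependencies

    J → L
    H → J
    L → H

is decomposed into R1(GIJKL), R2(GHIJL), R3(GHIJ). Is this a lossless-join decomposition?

Chase test. Columns are GHIJKL; row i has aⱼ where attribute j ∈ Ri, else bᵢⱼ.
Initial tableau (one row per fragment):
  row 1: a1 b12 a3 a4 a5 a6
  row 2: a1 a2 a3 a4 b25 a6
  row 3: a1 a2 a3 a4 b35 b36
Rows 1 and 3 agree on J; apply J→L and equate their L entries.
Rows 1 and 2 agree on L; apply L→H and equate their H entries.
Row 1 is now all distinguished symbols — the join is lossless.

Yes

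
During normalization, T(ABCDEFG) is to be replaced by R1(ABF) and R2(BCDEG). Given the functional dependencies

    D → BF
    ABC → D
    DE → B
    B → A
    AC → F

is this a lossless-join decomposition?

Common attributes: R1 ∩ R2 = {B}.
Closure of {B}: B → A applies, adding A. So (B)⁺ = {AB}.
The closure contains neither all of R1 = {ABF} nor all of R2 = {BCDEG}, so the common attributes are not a superkey of either fragment. The join is lossy.

No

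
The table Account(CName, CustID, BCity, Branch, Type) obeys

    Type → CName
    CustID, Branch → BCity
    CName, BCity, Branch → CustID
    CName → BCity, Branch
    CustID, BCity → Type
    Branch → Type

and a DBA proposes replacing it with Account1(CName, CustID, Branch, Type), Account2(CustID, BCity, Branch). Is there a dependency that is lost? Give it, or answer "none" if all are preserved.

none

Type → CName lies within Account1.
CustID, Branch → BCity lies within Account2.
CName, BCity, Branch → CustID: restricted closure across fragments reaches CustID.
CName → BCity, Branch: restricted closure across fragments reaches BCity, Branch.
CustID, BCity → Type: restricted closure across fragments reaches Type.
Branch → Type lies within Account1.
Every dependency is enforceable on the fragments, so the decomposition is dependency-preserving.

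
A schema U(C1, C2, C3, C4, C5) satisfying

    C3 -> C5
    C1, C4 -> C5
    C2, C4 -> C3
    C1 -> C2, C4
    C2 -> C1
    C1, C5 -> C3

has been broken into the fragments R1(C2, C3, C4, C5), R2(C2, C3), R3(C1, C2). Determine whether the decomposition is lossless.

Chase test. Columns are C1, C2, C3, C4, C5; row i has aⱼ where attribute j ∈ Ri, else bᵢⱼ.
Initial tableau (one row per fragment):
  row 1: b11 a2 a3 a4 a5
  row 2: b21 a2 a3 b24 b25
  row 3: a1 a2 b33 b34 b35
Rows 1 and 2 agree on C3; apply C3→C5 and equate their C5 entries.
Rows 1 and 2 agree on C2; apply C2→C1 and equate their C1 entries.
Rows 1 and 3 agree on C2; apply C2→C1 and equate their C1 entries.
Rows 1 and 2 agree on C1; apply C1→C2, C4 and equate their C2, C4 entries.
Rows 1 and 3 agree on C1; apply C1→C2, C4 and equate their C2, C4 entries.
Rows 1 and 3 agree on C1, C4; apply C1, C4→C5 and equate their C5 entries.
Rows 1 and 3 agree on C2, C4; apply C2, C4→C3 and equate their C3 entries.
Row 1 is now all distinguished symbols — the join is lossless.

Yes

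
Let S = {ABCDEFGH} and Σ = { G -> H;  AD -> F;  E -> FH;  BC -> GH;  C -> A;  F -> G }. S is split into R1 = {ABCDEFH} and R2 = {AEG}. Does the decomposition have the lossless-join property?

Common attributes: R1 ∩ R2 = {AE}.
Closure of {AE}: E → FH applies, adding FH; F → G applies, adding G. So (AE)⁺ = {AEFGH}.
This closure contains every attribute of R2, so R1 ∩ R2 → R2. The join is lossless.

Yes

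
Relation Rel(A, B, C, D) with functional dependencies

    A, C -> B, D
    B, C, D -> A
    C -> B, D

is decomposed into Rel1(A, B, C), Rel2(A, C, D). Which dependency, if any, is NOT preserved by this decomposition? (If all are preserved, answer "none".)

A, C → B, D: restricted closure across fragments reaches B, D.
B, C, D → A: restricted closure across fragments reaches A.
C → B, D: restricted closure across fragments reaches B, D.
Every dependency is enforceable on the fragments, so the decomposition is dependency-preserving.

none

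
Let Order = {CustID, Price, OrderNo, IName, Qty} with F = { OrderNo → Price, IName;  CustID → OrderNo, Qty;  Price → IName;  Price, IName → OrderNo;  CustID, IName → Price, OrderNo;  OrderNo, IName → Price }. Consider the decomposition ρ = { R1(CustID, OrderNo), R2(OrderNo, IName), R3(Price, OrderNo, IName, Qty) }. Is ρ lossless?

Chase test. Columns are CustID, Price, OrderNo, IName, Qty; row i has aⱼ where attribute j ∈ Ri, else bᵢⱼ.
Initial tableau (one row per fragment):
  row 1: a1 b12 a3 b14 b15
  row 2: b21 b22 a3 a4 b25
  row 3: b31 a2 a3 a4 a5
Rows 1 and 2 agree on OrderNo; apply OrderNo→Price, IName and equate their Price, IName entries.
Rows 1 and 3 agree on OrderNo; apply OrderNo→Price, IName and equate their Price, IName entries.
No row becomes fully distinguished — the join is lossy.

No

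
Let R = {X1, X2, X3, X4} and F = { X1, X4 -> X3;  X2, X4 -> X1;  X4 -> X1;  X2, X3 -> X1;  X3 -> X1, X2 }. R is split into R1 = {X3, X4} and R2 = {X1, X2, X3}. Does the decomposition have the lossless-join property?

Yes

Common attributes: R1 ∩ R2 = {X3}.
Closure of {X3}: X3 → X1, X2 applies, adding X1, X2. So (X3)⁺ = {X1, X2, X3}.
This closure contains every attribute of R2, so R1 ∩ R2 → R2. The join is lossless.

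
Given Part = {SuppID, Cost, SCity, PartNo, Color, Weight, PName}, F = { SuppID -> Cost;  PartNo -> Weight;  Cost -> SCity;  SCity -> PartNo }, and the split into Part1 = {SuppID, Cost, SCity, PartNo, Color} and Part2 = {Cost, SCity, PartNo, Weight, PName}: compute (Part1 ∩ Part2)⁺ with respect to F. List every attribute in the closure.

Part1 ∩ Part2 = {Cost, SCity, PartNo}.
PartNo → Weight applies, adding Weight
Closure: {Cost, SCity, PartNo, Weight}.

Cost, SCity, PartNo, Weight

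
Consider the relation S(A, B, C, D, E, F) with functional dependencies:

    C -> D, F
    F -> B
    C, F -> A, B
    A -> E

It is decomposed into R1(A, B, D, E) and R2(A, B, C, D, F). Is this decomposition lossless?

Common attributes: R1 ∩ R2 = {A, B, D}.
Closure of {A, B, D}: A → E applies, adding E. So (A, B, D)⁺ = {A, B, D, E}.
This closure contains every attribute of R1, so R1 ∩ R2 → R1. The join is lossless.

Yes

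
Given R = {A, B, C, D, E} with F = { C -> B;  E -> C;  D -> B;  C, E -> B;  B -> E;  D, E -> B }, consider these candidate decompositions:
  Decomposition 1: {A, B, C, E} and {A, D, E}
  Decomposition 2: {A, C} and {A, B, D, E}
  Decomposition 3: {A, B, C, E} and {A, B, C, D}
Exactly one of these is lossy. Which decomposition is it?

Decomposition 1: common = {A, E}, closure = {A, B, C, E} → lossless.
Decomposition 2: common = {A}, closure = {A} → lossy.
Decomposition 3: common = {A, B, C}, closure = {A, B, C, E} → lossless.

Decomposition 2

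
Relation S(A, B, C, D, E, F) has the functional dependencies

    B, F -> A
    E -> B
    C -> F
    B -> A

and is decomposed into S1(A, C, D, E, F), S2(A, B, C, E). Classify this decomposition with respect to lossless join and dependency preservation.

Lossless test: (A, C, E)⁺ = {A, B, C, E, F}, which contains all of one fragment — lossless.
Dependency preservation: B, F → A is not contained in any single fragment, but the restricted closure of its left-hand side across the fragments still reaches the right-hand side; the remaining FDs each lie inside some fragment. All dependencies are preserved.

lossless and dependency-preserving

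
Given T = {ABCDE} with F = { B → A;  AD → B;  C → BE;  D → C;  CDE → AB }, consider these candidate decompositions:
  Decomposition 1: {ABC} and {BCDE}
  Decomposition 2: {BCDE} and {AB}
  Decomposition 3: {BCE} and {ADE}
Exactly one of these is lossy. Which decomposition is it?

Decomposition 3

Decomposition 1: common = {BC}, closure = {ABCE} → lossless.
Decomposition 2: common = {B}, closure = {AB} → lossless.
Decomposition 3: common = {E}, closure = {E} → lossy.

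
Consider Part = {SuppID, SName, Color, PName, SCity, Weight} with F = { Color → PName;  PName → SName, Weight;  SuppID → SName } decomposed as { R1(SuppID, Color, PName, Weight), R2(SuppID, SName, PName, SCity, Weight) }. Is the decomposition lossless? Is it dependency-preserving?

lossy but dependency-preserving

Lossless test: (SuppID, PName, Weight)⁺ = {SuppID, SName, PName, Weight}, which is a superkey of neither fragment — lossy.
Dependency preservation: every FD's attributes lie within a single fragment, so each can be enforced locally — preserved.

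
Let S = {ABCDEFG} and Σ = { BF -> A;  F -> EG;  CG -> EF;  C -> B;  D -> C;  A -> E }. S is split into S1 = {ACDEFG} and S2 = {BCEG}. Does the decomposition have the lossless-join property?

Common attributes: S1 ∩ S2 = {CEG}.
Closure of {CEG}: CG → EF applies, adding F; C → B applies, adding B; BF → A applies, adding A. So (CEG)⁺ = {ABCEFG}.
This closure contains every attribute of S2, so S1 ∩ S2 → S2. The join is lossless.

Yes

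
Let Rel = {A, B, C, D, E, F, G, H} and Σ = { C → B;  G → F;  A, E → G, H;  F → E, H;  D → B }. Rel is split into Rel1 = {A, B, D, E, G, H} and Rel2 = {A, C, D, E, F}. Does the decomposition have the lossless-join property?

Common attributes: Rel1 ∩ Rel2 = {A, D, E}.
Closure of {A, D, E}: A, E → G, H applies, adding G, H; D → B applies, adding B; G → F applies, adding F. So (A, D, E)⁺ = {A, B, D, E, F, G, H}.
This closure contains every attribute of Rel1, so Rel1 ∩ Rel2 → Rel1. The join is lossless.

Yes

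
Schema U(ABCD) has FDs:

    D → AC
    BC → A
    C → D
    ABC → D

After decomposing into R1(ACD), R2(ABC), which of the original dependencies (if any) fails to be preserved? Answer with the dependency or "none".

none

D → AC lies within R1.
BC → A lies within R2.
C → D lies within R1.
ABC → D: restricted closure across fragments reaches D.
Every dependency is enforceable on the fragments, so the decomposition is dependency-preserving.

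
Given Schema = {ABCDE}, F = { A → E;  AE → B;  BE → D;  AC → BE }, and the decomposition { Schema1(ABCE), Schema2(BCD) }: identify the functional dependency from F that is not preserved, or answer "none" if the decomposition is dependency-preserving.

Check BE → D: no single fragment contains all of {BDE}, and the restricted closure of {BE} across the fragments never reaches {D}.
A → E is preserved.
AE → B is preserved.
AC → BE is preserved.

BE → D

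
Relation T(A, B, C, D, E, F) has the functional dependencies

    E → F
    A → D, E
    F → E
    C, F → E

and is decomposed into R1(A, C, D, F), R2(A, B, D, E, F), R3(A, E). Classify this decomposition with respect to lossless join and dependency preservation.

Lossless test (chase): Rows 2 and 3 agree on E; apply E→F and equate their F entries. Rows 1 and 2 agree on A; apply A→D, E and equate their D, E entries. Rows 1 and 3 agree on A; apply A→D, E and equate their D, E entries. No row becomes fully distinguished — the join is lossy.
Dependency preservation: C, F → E is not contained in any single fragment, but the restricted closure of its left-hand side across the fragments still reaches the right-hand side; the remaining FDs each lie inside some fragment. All dependencies are preserved.

lossy but dependency-preserving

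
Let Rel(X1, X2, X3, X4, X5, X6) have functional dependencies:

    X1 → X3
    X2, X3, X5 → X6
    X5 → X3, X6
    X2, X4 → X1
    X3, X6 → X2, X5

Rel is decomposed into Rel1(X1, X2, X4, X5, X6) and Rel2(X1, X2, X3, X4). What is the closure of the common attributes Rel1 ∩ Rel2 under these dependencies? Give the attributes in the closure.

Rel1 ∩ Rel2 = {X1, X2, X4}.
X1 → X3 applies, adding X3
Closure: {X1, X2, X3, X4}.

X1, X2, X3, X4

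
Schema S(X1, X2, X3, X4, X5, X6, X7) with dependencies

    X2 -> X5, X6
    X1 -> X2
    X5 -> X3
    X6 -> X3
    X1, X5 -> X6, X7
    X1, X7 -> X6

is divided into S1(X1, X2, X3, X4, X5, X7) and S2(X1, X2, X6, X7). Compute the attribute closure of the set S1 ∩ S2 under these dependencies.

S1 ∩ S2 = {X1, X2, X7}.
X2 → X5, X6 applies, adding X5, X6
X5 → X3 applies, adding X3
Closure: {X1, X2, X3, X5, X6, X7}.

X1, X2, X3, X5, X6, X7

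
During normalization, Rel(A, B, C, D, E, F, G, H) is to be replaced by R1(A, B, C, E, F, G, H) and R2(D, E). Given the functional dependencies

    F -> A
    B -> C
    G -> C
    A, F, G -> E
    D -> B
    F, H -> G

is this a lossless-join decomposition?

Common attributes: R1 ∩ R2 = {E}.
No dependency enlarges {E}, so (E)⁺ = {E}.
The closure contains neither all of R1 = {A, B, C, E, F, G, H} nor all of R2 = {D, E}, so the common attributes are not a superkey of either fragment. The join is lossy.

No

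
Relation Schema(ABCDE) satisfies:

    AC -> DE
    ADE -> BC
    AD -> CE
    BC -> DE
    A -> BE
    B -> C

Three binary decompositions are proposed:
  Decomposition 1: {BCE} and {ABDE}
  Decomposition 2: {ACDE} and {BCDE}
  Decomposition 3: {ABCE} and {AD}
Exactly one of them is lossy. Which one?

Decomposition 2

Decomposition 1: common = {BE}, closure = {BCDE} → lossless.
Decomposition 2: common = {CDE}, closure = {CDE} → lossy.
Decomposition 3: common = {A}, closure = {ABCDE} → lossless.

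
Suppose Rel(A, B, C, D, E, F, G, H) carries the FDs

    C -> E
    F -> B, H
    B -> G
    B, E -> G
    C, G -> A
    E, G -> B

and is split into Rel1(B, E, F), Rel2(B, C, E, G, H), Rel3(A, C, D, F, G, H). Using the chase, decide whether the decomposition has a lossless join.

Chase test. Columns are A, B, C, D, E, F, G, H; row i has aⱼ where attribute j ∈ Reli, else bᵢⱼ.
Initial tableau (one row per fragment):
  row 1: b11 a2 b13 b14 a5 a6 b17 b18
  row 2: b21 a2 a3 b24 a5 b26 a7 a8
  row 3: a1 b32 a3 a4 b35 a6 a7 a8
Rows 2 and 3 agree on C; apply C→E and equate their E entries.
Rows 1 and 3 agree on F; apply F→B, H and equate their B, H entries.
Rows 1 and 2 agree on B; apply B→G and equate their G entries.
Rows 2 and 3 agree on C, G; apply C, G→A and equate their A entries.
Row 3 is now all distinguished symbols — the join is lossless.

Yes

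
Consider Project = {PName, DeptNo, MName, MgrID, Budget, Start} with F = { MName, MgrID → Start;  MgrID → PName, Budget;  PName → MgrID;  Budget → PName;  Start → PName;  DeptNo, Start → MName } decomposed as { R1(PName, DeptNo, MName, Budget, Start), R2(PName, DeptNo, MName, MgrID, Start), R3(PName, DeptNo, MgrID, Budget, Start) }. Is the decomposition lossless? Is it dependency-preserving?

Lossless test (chase): Rows 2 and 3 agree on MgrID; apply MgrID→PName, Budget and equate their PName, Budget entries. Rows 1 and 2 agree on PName; apply PName→MgrID and equate their MgrID entries. Rows 1 and 3 agree on DeptNo, Start; apply DeptNo, Start→MName and equate their MName entries. Row 1 is now all distinguished symbols — the join is lossless.
Dependency preservation: every FD's attributes lie within a single fragment, so each can be enforced locally — preserved.

lossless and dependency-preserving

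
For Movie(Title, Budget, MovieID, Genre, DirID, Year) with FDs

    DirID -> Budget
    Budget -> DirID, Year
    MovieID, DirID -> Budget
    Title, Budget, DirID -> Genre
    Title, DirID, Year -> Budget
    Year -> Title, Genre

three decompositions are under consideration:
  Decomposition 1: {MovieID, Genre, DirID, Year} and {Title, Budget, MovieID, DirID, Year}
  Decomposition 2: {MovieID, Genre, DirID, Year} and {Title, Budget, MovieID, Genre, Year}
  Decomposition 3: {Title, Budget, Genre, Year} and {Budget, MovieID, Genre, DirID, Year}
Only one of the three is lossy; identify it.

Decomposition 1: common = {MovieID, DirID, Year}, closure = {Title, Budget, MovieID, Genre, DirID, Year} → lossless.
Decomposition 2: common = {MovieID, Genre, Year}, closure = {Title, MovieID, Genre, Year} → lossy.
Decomposition 3: common = {Budget, Genre, Year}, closure = {Title, Budget, Genre, DirID, Year} → lossless.

Decomposition 2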